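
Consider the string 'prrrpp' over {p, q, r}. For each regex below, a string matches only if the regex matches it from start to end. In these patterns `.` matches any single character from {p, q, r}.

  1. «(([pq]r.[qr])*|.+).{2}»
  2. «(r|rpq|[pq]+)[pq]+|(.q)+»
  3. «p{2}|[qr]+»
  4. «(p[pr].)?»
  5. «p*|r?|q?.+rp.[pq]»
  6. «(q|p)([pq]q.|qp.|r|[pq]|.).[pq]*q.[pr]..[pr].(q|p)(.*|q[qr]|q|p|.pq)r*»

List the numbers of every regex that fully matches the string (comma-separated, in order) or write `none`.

1 → match
2 → no match
3 → no match
4 → no match
5 → no match
6 → no match

1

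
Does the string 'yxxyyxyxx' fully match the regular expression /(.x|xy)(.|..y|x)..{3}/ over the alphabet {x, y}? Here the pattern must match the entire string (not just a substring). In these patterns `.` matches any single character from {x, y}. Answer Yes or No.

Yes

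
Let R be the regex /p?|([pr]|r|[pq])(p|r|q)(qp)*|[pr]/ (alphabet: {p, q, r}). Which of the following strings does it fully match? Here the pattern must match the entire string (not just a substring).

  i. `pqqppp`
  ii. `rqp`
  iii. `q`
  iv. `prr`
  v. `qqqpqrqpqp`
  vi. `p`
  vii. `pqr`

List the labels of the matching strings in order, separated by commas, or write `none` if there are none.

i. `pqqppp` → no match
ii. `rqp` → no match
iii. `q` → no match
iv. `prr` → no match
v. `qqqpqrqpqp` → no match
vi. `p` → match
vii. `pqr` → no match

vi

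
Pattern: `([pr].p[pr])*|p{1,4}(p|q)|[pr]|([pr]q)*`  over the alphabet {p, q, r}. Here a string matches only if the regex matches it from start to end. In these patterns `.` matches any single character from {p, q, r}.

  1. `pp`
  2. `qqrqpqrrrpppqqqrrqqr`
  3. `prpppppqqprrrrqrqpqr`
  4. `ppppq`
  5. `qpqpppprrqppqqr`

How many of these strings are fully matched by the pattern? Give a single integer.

1 → match
2 → no match
3 → no match
4 → match
5 → no match
Total matched: 2

2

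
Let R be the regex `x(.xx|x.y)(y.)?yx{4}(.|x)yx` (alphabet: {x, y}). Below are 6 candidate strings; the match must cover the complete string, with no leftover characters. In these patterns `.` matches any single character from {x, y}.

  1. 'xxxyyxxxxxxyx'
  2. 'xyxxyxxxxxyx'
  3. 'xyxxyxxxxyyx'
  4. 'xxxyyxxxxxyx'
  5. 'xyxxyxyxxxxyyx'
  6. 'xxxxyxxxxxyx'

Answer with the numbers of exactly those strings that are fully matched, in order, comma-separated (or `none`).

2, 3, 4, 5, 6

1 → no match
2 → match
3 → match
4 → match
5 → match
6 → match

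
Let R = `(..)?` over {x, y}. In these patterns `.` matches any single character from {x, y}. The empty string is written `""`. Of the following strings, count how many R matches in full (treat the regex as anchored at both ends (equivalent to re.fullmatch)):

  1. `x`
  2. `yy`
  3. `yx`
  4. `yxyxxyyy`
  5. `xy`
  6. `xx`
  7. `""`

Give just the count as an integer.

5

1 → no match
2 → match
3 → match
4 → no match
5 → match
6 → match
7 → match
Total matched: 5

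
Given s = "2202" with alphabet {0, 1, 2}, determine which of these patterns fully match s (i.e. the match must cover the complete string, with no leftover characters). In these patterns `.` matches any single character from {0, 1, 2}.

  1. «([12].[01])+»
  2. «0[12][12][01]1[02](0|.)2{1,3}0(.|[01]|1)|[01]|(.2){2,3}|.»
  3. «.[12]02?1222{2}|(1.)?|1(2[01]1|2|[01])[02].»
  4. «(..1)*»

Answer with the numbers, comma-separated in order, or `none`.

1 → no match
2 → match
3 → no match
4 → no match

2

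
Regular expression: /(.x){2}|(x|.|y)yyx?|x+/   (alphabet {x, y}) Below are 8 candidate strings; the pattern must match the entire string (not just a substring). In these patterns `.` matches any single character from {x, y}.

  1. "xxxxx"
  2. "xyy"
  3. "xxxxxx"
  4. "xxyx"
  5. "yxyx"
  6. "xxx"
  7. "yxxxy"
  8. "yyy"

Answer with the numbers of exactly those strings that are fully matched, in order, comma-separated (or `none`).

1 → match
2 → match
3 → match
4 → match
5 → match
6 → match
7 → no match
8 → match

1, 2, 3, 4, 5, 6, 8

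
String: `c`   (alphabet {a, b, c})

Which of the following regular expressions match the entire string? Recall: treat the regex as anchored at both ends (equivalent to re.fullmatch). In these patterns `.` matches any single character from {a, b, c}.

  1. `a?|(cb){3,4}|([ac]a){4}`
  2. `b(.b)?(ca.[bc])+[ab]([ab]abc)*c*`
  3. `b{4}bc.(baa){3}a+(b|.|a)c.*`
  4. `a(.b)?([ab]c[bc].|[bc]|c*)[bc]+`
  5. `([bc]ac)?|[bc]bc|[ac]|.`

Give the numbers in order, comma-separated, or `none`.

5

1 → no match
2 → no match — must start with `b`
3 → no match — must start with `b`
4 → no match — must start with `a`
5 → match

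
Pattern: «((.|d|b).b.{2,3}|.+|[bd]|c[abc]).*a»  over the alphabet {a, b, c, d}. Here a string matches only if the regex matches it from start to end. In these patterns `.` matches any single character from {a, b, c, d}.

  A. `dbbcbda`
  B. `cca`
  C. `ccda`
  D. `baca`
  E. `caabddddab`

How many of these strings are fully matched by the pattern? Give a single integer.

4

A → match
B → match
C → match
D → match
E → no match — must end with `a`
Total matched: 4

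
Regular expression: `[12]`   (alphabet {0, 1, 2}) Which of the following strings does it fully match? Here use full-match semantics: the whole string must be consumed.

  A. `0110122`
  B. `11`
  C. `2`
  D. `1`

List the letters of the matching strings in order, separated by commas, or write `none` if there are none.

C, D

A → no match
B → no match
C → match
D → match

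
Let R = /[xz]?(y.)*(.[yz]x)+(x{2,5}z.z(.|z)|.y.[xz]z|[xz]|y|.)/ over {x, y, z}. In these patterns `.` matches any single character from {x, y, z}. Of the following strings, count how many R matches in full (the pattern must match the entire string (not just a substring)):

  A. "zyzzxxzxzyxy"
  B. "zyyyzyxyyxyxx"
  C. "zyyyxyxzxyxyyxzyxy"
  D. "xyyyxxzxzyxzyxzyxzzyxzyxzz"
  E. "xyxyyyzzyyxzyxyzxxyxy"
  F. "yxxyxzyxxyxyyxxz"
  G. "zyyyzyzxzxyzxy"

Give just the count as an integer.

A. "zyzzxxzxzyxy" → no match
B → match
C → no match
D → no match
E → no match
F → match
G → match
Total matched: 3

3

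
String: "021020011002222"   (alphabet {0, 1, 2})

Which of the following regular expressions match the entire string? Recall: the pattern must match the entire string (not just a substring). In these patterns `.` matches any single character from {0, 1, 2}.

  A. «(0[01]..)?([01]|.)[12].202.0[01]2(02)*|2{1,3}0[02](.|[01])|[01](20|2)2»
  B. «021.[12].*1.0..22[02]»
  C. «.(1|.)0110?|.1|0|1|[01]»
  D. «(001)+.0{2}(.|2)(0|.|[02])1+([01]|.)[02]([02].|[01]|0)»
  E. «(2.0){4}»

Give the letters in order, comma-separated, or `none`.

B

A → no match
B → match
C → no match
D → no match — must start with "001"
E → no match — must start with "2"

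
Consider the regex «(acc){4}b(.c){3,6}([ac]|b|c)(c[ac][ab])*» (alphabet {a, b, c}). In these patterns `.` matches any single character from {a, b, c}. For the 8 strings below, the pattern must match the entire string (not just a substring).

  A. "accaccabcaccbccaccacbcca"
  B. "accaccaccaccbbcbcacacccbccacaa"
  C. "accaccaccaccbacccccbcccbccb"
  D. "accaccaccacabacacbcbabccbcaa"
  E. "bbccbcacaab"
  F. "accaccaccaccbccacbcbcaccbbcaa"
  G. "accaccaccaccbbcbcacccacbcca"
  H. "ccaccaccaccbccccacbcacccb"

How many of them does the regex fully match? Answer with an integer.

3

A → no match
B → match
C → match
D → no match
E → no match — must start with "acc"
F → no match
G → match
H → no match — must start with "acc"
Total matched: 3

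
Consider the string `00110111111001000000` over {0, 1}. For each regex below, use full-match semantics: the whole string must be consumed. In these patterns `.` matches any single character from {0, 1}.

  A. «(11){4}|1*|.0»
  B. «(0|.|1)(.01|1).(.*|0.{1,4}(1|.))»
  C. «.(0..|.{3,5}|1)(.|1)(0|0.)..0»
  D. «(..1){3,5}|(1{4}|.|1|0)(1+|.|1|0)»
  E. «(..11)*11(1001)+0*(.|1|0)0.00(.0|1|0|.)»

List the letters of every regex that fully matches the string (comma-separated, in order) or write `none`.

E

A → no match
B → no match
C → no match
D → no match
E → match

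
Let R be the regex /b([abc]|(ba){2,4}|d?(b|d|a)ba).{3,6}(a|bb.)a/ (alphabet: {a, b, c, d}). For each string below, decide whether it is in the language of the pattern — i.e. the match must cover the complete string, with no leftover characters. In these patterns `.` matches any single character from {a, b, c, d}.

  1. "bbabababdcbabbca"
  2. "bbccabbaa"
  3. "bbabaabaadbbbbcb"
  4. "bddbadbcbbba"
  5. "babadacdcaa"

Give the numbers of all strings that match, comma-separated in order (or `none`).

1, 2, 4, 5

1 → match
2 → match
3 → no match — must end with "a"
4 → match
5 → match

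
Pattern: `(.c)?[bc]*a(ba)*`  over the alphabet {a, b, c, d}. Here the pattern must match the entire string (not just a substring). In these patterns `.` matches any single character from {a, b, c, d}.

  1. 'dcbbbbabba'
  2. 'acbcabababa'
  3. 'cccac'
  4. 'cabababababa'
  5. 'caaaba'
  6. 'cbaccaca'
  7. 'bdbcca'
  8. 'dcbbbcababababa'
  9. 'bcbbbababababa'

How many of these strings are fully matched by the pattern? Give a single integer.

1 → no match
2 → match
3 → no match
4 → match
5 → no match
6 → no match
7 → no match
8 → match
9 → match
Total matched: 4

4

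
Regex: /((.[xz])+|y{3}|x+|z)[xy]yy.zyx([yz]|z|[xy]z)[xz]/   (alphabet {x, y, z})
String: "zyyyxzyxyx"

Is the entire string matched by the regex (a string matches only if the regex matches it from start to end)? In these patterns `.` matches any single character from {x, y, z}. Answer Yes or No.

Yes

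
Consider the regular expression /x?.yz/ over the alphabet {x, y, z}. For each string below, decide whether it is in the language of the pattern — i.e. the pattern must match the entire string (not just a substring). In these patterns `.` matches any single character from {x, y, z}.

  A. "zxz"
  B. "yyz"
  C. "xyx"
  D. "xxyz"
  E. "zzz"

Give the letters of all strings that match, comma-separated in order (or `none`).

A → no match — must end with "yz"
B → match
C → no match — must end with "yz"
D → match
E → no match — must end with "yz"

B, D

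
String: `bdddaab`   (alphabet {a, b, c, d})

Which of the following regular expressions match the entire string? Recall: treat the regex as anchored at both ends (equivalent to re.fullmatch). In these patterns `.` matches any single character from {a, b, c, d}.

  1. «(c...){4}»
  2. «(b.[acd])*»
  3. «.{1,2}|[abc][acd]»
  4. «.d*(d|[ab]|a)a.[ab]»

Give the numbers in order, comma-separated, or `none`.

4

1 → no match — must start with `c`
2 → no match
3 → no match
4 → match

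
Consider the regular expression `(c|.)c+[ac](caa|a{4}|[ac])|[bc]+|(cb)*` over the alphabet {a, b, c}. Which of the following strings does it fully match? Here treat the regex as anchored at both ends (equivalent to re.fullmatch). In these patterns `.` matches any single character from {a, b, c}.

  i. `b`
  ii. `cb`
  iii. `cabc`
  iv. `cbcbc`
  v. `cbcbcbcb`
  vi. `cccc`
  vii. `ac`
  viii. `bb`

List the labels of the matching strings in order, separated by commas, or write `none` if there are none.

i → match
ii → match
iii → no match
iv → match
v → match
vi → match
vii → no match
viii → match

i, ii, iv, v, vi, viii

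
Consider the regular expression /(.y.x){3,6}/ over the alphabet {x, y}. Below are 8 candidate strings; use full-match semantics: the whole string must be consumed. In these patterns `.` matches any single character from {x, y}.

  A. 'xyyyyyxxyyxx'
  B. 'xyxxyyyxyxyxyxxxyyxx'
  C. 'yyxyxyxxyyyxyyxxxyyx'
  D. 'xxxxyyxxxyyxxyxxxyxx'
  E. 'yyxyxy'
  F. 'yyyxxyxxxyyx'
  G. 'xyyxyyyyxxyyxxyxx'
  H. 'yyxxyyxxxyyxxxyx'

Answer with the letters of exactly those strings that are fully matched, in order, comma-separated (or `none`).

F

A. 'xyyyyyxxyyxx' → no match
B → no match
C → no match
D → no match
E. 'yyxyxy' → no match — must end with 'x'
F. 'yyyxxyxxxyyx' → match
G → no match
H → no match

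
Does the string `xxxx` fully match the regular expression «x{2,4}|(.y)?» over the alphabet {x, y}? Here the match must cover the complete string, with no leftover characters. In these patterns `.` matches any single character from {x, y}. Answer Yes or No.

Yes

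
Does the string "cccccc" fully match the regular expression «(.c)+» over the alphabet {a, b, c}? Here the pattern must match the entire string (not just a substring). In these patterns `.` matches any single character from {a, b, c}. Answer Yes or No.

Yes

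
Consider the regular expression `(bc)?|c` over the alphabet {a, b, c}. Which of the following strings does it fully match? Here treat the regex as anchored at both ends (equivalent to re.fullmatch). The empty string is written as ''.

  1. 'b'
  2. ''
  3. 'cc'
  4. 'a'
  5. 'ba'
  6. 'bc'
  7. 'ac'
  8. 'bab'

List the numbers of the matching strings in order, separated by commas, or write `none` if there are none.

1 → no match
2 → match
3 → no match
4 → no match
5 → no match
6 → match
7 → no match
8 → no match

2, 6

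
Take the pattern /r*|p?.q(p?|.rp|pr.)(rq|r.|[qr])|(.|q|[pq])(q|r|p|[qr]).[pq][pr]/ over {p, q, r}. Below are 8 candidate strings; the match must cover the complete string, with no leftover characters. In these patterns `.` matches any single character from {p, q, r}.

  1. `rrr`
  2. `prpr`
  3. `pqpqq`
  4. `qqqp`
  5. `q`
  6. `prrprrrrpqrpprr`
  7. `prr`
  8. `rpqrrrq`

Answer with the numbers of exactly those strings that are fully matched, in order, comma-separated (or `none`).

1

1 → match
2 → no match
3 → no match
4 → no match
5 → no match
6 → no match
7 → no match
8 → no match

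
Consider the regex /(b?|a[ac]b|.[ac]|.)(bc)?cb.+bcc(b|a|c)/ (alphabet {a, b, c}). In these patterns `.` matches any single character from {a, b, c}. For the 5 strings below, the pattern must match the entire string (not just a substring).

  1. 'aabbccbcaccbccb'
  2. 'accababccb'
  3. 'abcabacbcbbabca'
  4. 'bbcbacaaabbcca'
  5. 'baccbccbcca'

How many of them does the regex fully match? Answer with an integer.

1 → match
2 → no match
3 → no match
4 → no match
5 → no match
Total matched: 1

1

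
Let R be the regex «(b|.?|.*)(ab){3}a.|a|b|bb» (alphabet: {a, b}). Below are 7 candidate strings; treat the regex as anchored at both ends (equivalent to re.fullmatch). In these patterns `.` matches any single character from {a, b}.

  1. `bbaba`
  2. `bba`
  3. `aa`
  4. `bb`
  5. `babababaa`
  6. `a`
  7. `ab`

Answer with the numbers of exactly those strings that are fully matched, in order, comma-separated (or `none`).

1 → no match
2 → no match
3 → no match
4 → match
5 → match
6 → match
7 → no match

4, 5, 6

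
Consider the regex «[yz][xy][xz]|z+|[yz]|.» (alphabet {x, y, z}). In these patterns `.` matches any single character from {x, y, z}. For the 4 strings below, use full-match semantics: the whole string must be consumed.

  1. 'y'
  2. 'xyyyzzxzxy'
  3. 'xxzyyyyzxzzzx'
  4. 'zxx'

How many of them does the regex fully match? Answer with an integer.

2

1 → match
2 → no match
3 → no match
4 → match
Total matched: 2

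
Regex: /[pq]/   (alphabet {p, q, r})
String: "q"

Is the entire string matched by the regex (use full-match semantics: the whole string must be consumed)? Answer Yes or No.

Yes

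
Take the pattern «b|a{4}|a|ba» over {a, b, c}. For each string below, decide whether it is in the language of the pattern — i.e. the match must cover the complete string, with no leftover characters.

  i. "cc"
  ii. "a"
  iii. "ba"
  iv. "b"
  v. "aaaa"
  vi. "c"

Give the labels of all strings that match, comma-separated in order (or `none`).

ii, iii, iv, v

i → no match
ii → match
iii → match
iv → match
v → match
vi → no match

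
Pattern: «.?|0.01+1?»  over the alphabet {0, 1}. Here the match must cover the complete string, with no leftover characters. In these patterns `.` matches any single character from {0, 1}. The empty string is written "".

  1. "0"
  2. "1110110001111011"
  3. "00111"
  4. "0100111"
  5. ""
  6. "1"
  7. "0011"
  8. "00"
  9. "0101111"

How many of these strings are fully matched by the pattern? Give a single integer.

1 → match
2 → no match
3 → no match
4 → no match
5 → match
6 → match
7 → no match
8 → no match
9 → match
Total matched: 4

4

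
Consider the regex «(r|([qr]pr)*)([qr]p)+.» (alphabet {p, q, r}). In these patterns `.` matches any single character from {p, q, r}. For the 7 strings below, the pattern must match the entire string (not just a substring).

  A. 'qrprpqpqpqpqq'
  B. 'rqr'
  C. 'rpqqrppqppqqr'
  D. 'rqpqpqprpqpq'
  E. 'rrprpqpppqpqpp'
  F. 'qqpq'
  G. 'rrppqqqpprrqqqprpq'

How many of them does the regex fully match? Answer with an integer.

1

A → no match
B. 'rqr' → no match
C → no match
D. 'rqpqpqprpqpq' → match
E → no match
F. 'qqpq' → no match
G → no match
Total matched: 1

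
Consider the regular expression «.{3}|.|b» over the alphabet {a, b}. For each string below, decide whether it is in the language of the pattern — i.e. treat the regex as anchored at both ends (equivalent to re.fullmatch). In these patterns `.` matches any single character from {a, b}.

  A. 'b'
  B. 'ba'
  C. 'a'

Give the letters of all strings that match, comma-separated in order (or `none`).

A → match
B → no match
C → match

A, C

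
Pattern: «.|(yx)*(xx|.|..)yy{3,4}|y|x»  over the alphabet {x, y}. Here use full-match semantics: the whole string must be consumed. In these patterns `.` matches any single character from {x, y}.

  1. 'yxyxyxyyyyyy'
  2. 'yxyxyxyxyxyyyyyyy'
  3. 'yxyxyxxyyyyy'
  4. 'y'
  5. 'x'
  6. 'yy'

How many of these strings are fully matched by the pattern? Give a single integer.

5

1 → match
2 → match
3 → match
4 → match
5 → match
6 → no match
Total matched: 5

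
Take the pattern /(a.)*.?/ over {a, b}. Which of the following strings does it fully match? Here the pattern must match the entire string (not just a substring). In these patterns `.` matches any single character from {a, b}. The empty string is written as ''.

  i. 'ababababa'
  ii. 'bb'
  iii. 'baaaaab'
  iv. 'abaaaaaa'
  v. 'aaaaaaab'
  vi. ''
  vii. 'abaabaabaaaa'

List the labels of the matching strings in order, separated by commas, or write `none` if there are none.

i → match
ii → no match
iii → no match
iv → match
v → match
vi → match
vii → no match

i, iv, v, vi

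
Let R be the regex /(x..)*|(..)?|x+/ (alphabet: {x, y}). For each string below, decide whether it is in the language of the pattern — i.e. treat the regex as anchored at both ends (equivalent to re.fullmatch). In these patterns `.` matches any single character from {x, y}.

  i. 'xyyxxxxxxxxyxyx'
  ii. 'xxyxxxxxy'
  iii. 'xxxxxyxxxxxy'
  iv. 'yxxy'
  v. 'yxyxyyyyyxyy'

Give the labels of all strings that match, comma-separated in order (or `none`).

i, ii, iii

i → match
ii → match
iii → match
iv → no match
v → no match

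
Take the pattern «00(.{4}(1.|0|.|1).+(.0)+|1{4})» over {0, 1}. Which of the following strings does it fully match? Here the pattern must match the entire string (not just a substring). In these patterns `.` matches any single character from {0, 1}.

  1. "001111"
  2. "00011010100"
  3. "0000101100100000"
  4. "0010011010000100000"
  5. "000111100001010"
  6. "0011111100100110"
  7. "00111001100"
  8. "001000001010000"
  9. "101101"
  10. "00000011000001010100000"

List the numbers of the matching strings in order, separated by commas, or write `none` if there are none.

1, 2, 3, 4, 5, 6, 7, 8, 10

1. "001111" → match
2. "00011010100" → match
3 → match
4 → match
5 → match
6 → match
7. "00111001100" → match
8 → match
9. "101101" → no match — must start with "00"
10 → match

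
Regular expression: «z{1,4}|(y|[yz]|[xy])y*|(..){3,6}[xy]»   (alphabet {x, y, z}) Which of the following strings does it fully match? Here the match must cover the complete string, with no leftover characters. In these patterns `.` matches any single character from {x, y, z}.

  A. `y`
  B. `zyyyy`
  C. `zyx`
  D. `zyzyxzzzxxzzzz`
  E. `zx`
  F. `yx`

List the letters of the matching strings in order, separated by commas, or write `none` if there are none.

A → match
B → match
C → no match
D → no match
E → no match
F → no match

A, B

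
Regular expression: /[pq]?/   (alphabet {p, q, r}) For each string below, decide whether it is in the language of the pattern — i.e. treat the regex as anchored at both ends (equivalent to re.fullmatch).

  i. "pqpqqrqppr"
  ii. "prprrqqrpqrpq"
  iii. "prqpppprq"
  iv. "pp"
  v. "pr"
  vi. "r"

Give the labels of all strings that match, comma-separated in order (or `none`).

none

i → no match
ii → no match
iii → no match
iv → no match
v → no match
vi → no match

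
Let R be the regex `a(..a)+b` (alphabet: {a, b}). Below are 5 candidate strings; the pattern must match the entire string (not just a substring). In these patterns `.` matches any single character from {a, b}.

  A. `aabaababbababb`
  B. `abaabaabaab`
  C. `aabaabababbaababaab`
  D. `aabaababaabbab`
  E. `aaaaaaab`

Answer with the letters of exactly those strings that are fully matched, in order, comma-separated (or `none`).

A → no match — must end with `ab`
B → match
C → no match
D → match
E → match

B, D, E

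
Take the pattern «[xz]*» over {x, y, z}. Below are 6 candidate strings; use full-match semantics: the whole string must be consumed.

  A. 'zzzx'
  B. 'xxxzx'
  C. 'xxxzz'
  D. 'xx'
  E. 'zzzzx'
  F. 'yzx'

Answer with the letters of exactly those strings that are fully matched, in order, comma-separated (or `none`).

A. 'zzzx' → match
B. 'xxxzx' → match
C. 'xxxzz' → match
D. 'xx' → match
E. 'zzzzx' → match
F. 'yzx' → no match

A, B, C, D, E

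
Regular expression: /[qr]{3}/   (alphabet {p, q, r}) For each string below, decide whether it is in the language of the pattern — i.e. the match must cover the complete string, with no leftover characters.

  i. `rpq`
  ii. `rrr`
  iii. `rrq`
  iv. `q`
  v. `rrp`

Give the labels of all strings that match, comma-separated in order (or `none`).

i → no match
ii → match
iii → match
iv → no match
v → no match

ii, iii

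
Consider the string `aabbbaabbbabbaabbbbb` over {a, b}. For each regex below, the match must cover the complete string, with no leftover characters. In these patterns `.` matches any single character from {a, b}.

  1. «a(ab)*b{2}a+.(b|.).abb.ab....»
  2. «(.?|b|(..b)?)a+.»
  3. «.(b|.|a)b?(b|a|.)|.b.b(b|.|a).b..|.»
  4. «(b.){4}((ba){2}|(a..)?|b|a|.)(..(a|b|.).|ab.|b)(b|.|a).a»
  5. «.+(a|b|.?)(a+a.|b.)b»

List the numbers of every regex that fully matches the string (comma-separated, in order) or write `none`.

1 → match
2 → no match
3 → no match
4 → no match — must start with `b`
5 → match

1, 5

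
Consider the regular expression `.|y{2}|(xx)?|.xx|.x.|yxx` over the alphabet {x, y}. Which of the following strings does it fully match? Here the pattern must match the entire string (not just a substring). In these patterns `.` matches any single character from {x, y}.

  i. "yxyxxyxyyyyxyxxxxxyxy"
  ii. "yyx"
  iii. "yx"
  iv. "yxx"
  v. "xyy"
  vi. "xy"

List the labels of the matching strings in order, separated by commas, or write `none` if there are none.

iv

i → no match
ii → no match
iii → no match
iv → match
v → no match
vi → no match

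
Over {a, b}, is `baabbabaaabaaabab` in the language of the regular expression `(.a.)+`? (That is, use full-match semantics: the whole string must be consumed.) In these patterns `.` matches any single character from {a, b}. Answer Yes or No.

No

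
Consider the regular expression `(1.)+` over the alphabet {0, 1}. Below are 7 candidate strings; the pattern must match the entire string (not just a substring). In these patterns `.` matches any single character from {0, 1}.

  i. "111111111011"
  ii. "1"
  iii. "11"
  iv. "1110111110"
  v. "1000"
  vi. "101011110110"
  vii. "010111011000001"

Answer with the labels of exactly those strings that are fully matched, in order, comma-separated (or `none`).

i, iii, iv

i → match
ii → no match
iii → match
iv → match
v → no match
vi → no match
vii → no match — must start with "1"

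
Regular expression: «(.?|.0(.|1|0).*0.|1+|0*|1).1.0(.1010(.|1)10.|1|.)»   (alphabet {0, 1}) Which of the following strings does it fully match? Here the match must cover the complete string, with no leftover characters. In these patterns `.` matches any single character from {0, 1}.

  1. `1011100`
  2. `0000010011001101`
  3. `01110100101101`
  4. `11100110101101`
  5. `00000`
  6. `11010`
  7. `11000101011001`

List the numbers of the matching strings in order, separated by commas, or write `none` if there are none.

4

1. `1011100` → no match
2 → no match
3 → no match
4 → match
5. `00000` → no match
6. `11010` → no match
7 → no match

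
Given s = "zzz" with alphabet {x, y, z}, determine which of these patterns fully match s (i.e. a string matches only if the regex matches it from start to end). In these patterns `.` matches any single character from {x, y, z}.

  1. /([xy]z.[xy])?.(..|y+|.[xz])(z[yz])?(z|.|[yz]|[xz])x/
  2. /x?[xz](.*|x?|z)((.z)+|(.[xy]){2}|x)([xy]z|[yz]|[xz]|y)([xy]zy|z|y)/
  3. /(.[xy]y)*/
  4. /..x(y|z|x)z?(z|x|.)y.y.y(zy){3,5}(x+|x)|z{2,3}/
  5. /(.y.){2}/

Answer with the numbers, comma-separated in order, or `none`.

4

1 → no match — must end with "x"
2 → no match
3 → no match
4 → match
5 → no match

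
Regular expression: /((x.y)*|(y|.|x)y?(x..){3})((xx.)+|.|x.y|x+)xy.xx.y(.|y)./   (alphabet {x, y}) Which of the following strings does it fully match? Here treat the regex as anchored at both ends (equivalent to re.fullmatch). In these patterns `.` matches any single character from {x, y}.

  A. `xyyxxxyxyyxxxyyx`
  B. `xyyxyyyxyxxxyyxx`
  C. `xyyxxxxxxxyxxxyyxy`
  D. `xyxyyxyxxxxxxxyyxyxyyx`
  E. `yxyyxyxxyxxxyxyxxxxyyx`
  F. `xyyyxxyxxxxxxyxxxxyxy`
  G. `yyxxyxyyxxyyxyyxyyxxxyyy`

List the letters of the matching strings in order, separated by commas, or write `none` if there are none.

A → no match
B → match
C → match
D → no match
E → match
F → no match
G → no match

B, C, E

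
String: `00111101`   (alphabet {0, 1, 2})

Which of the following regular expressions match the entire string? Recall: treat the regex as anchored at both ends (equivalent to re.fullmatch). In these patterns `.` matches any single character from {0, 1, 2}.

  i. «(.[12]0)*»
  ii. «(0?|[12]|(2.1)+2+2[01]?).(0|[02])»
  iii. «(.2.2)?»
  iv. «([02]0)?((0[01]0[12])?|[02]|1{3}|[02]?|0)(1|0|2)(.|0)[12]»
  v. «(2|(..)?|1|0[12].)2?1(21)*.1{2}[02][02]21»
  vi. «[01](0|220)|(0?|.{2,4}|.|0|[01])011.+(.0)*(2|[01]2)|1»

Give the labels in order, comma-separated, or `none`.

i → no match
ii → no match
iii → no match
iv → match
v → no match — must end with `21`
vi → no match

iv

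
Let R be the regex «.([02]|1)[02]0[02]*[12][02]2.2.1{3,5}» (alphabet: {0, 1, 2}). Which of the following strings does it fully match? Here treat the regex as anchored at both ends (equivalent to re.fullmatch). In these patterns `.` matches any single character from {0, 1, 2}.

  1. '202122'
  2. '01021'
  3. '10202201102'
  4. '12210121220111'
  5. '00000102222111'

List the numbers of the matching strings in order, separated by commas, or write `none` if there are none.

1 → no match — must end with '1'
2 → no match
3 → no match — must end with '1'
4 → no match
5 → match

5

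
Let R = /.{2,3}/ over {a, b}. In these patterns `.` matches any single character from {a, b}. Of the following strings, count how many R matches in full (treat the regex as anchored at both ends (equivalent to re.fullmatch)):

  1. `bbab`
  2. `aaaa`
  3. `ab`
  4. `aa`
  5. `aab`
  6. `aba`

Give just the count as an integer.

4

1. `bbab` → no match
2. `aaaa` → no match
3. `ab` → match
4. `aa` → match
5. `aab` → match
6. `aba` → match
Total matched: 4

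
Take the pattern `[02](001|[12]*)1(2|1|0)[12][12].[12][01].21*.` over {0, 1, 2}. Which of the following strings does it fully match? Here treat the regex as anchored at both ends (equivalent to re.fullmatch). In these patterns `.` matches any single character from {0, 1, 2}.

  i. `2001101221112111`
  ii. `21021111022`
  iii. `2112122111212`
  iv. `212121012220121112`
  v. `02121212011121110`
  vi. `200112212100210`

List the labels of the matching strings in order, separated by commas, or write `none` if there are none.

i, ii, iii, iv, v, vi

i → match
ii → match
iii → match
iv → match
v → match
vi → match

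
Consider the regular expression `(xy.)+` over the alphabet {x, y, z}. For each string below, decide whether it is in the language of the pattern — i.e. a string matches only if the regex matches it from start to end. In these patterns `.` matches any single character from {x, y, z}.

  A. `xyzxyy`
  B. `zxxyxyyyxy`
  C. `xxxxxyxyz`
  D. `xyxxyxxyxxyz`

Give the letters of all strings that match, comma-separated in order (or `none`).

A → match
B → no match — must start with `xy`
C → no match — must start with `xy`
D → match

A, D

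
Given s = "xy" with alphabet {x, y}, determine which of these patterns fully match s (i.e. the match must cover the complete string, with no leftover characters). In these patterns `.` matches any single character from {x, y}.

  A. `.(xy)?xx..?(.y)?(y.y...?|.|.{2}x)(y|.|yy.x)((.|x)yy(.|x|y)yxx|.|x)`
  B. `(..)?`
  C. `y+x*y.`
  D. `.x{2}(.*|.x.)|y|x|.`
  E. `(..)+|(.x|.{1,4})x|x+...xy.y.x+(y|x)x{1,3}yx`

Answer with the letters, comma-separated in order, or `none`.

B, E

A → no match
B → match
C → no match — must start with "y"
D → no match
E → match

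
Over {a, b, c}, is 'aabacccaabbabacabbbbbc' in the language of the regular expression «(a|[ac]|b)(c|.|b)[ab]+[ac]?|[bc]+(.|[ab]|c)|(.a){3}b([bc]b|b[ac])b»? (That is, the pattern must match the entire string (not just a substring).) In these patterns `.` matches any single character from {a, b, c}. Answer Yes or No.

No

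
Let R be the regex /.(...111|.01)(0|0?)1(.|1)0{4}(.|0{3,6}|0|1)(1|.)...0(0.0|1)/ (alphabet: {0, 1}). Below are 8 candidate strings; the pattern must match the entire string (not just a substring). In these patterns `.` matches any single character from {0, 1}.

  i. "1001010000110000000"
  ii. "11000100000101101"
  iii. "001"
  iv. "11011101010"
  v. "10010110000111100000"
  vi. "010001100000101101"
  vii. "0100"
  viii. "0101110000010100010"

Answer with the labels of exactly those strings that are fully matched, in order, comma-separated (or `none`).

i → no match
ii → no match
iii → no match
iv → no match
v → match
vi → no match
vii → no match
viii → match

v, viii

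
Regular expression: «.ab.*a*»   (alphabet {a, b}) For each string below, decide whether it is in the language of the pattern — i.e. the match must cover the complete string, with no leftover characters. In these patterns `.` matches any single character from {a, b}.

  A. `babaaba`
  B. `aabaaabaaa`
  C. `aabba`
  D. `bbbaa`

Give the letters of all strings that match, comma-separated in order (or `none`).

A, B, C

A. `babaaba` → match
B. `aabaaabaaa` → match
C. `aabba` → match
D. `bbbaa` → no match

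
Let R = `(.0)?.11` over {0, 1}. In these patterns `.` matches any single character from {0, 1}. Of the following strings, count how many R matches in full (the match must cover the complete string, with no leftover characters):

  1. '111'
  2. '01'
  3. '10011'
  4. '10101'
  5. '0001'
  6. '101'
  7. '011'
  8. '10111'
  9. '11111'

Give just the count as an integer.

4

1 → match
2 → no match — must end with '11'
3 → match
4 → no match — must end with '11'
5 → no match — must end with '11'
6 → no match — must end with '11'
7 → match
8 → match
9 → no match
Total matched: 4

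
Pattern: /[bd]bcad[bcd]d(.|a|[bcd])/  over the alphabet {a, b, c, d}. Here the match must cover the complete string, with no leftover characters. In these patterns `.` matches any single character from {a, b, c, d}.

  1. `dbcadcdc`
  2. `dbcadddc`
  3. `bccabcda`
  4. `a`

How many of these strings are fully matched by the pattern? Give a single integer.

1 → match
2 → match
3 → no match
4 → no match
Total matched: 2

2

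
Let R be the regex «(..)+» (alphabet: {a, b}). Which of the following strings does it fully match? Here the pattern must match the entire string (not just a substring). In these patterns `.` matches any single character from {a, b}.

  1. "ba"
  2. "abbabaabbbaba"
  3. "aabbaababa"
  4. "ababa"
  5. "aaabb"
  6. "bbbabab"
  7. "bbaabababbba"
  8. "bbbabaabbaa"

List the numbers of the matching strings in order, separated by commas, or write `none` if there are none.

1 → match
2 → no match
3 → match
4 → no match
5 → no match
6 → no match
7 → match
8 → no match

1, 3, 7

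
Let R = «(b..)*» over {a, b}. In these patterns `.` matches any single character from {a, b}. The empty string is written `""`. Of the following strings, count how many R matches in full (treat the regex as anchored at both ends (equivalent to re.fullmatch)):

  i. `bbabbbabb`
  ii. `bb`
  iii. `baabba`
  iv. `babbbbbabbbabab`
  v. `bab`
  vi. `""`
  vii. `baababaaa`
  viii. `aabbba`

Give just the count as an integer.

4

i → no match
ii → no match
iii → match
iv → match
v → match
vi → match
vii → no match
viii → no match
Total matched: 4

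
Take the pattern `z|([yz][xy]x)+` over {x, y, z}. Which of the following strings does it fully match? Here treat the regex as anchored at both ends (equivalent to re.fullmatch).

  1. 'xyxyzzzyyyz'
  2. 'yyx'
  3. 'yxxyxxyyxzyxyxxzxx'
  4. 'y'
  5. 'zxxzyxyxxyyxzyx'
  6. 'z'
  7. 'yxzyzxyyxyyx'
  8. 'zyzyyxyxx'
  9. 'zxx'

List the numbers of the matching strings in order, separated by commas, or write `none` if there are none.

2, 3, 5, 6, 9

1 → no match
2 → match
3 → match
4 → no match
5 → match
6 → match
7 → no match
8 → no match
9 → match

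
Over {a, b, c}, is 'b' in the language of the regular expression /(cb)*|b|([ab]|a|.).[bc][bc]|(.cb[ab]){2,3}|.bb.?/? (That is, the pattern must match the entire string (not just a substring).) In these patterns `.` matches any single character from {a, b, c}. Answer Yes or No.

Yes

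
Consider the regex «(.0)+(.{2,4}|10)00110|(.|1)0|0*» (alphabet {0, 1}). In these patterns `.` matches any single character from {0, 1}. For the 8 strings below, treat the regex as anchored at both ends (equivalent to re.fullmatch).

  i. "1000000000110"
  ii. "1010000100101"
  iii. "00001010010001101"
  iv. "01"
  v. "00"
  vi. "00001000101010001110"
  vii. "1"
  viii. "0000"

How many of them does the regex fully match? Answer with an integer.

3

i → match
ii → no match
iii → no match
iv → no match
v → match
vi → no match
vii → no match
viii → match
Total matched: 3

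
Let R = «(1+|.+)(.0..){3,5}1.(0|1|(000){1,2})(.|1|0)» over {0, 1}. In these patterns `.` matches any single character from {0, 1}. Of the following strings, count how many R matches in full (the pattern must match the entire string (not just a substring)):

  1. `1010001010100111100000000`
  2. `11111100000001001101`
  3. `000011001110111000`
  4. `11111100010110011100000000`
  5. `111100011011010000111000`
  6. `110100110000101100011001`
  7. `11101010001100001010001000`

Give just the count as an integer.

3

1 → no match
2 → no match
3 → match
4 → match
5 → no match
6 → match
7 → no match
Total matched: 3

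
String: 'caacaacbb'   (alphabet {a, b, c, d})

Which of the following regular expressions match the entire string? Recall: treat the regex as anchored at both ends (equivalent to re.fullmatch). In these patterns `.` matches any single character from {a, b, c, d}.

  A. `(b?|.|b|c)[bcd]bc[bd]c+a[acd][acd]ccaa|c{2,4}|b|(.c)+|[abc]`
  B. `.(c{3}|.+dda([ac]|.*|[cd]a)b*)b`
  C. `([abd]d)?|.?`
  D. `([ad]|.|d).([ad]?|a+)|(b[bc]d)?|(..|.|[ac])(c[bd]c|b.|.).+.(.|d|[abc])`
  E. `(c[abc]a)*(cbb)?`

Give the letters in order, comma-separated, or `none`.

A → no match
B → no match
C → no match
D → match
E → match

D, E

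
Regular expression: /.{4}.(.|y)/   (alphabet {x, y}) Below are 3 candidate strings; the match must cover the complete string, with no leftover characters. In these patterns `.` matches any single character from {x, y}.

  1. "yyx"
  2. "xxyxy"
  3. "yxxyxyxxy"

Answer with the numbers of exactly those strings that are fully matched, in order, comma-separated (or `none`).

1 → no match
2 → no match
3 → no match

none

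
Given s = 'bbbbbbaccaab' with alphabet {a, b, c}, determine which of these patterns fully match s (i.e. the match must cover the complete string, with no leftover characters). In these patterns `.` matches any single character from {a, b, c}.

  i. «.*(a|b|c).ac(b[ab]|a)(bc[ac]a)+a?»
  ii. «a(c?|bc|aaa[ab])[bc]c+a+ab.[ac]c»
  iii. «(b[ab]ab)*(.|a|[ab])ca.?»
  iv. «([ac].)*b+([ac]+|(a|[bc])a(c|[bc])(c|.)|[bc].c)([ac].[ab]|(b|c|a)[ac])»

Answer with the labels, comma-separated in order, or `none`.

iv

i → no match
ii → no match — must start with 'a'
iii → no match
iv → match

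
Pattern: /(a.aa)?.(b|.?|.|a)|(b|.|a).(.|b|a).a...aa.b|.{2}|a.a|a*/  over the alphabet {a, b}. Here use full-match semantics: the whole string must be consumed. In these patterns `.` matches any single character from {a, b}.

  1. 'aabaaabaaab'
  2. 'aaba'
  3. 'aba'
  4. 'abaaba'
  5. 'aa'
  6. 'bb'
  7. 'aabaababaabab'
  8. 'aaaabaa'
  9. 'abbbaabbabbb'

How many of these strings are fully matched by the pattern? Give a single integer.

1 → no match
2 → no match
3 → match
4 → match
5 → match
6 → match
7 → no match
8 → no match
9 → no match
Total matched: 4

4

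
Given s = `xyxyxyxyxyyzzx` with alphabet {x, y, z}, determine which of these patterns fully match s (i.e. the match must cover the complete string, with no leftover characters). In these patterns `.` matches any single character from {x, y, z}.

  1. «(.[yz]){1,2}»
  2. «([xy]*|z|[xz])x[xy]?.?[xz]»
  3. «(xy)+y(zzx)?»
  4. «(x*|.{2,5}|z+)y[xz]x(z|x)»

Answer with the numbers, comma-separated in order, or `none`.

3

1 → no match
2 → no match
3 → match
4 → no match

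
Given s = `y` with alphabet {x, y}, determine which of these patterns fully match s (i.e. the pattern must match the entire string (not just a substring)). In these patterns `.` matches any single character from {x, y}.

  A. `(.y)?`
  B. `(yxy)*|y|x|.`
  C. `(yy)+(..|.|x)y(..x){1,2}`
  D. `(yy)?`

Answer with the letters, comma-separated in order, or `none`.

B

A → no match
B → match
C → no match — must start with `yy`
D → no match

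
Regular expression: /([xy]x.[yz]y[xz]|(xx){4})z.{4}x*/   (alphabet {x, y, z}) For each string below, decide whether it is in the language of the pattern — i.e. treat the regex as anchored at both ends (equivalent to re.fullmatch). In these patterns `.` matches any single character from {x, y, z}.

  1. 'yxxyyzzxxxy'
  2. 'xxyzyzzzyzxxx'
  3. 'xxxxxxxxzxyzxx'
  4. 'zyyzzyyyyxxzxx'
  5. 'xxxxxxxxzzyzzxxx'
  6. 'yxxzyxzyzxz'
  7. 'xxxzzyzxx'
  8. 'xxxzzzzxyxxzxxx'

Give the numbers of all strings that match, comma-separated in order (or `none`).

1 → match
2 → match
3 → match
4 → no match
5 → match
6 → match
7 → no match
8 → no match

1, 2, 3, 5, 6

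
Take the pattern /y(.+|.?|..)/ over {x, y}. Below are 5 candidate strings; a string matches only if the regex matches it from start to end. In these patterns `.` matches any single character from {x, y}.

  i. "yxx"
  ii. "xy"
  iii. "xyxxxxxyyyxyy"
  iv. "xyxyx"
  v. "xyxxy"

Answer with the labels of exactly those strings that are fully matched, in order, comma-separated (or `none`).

i → match
ii → no match — must start with "y"
iii → no match — must start with "y"
iv → no match — must start with "y"
v → no match — must start with "y"

i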